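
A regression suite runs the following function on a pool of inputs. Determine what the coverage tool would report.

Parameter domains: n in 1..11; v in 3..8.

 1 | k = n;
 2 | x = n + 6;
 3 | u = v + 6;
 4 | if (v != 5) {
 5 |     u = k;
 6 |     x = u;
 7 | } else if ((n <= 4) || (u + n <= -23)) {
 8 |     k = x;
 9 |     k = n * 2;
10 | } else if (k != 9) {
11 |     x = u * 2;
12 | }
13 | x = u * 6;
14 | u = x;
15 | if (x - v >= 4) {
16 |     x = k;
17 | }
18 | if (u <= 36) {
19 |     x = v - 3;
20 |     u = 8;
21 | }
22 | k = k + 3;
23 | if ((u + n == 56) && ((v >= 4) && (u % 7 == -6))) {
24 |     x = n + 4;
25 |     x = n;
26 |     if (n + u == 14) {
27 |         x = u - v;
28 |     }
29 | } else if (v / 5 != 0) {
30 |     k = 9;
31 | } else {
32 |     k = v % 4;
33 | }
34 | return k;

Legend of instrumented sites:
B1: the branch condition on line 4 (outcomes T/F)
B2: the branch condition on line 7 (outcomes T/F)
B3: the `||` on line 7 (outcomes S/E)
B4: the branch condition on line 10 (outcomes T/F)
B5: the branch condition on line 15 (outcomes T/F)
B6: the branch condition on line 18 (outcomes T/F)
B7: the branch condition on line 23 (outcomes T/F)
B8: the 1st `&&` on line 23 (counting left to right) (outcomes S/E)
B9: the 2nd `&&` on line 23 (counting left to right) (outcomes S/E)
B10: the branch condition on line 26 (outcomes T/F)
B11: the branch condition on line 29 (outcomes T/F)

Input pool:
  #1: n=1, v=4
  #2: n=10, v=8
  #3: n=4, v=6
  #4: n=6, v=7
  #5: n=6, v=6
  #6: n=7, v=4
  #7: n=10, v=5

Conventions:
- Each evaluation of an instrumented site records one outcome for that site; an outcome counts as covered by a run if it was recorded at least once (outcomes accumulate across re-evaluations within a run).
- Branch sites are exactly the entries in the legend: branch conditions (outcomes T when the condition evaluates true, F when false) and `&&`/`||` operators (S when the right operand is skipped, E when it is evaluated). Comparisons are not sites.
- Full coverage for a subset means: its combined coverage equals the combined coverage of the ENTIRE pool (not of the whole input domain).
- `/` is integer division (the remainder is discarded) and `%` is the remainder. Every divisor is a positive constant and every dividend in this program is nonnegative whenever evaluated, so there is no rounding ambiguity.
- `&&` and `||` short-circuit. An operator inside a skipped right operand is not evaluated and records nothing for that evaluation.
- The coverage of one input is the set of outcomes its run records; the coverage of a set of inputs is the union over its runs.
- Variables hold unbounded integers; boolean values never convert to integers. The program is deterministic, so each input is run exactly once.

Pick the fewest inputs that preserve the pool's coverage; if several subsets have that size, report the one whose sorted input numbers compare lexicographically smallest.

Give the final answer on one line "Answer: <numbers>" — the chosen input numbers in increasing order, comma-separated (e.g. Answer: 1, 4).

#1 (n=1, v=4) -> covered: B1=T, B5=F, B6=T, B7=F, B8=S, B11=F
#2 (n=10, v=8) -> covered: B1=T, B5=T, B6=F, B7=F, B8=S, B11=T
#3 (n=4, v=6) -> covered: B1=T, B5=T, B6=T, B7=F, B8=S, B11=T
#4 (n=6, v=7) -> covered: B1=T, B5=T, B6=T, B7=F, B8=S, B11=T
#5 (n=6, v=6) -> covered: B1=T, B5=T, B6=T, B7=F, B8=S, B11=T
#6 (n=7, v=4) -> covered: B1=T, B5=T, B6=F, B7=F, B8=S, B11=F
#7 (n=10, v=5) -> covered: B1=F, B2=F, B3=E, B4=T, B5=T, B6=F, B7=F, B8=S, B11=T
union over all inputs: B1=T, B1=F, B2=F, B3=E, B4=T, B5=T, B5=F, B6=T, B6=F, B7=F, B8=S, B11=T, B11=F (13 outcomes)
size 1 is not enough: best union over all size-1 subsets is 9/13
inputs {1, 7} (size 2) cover everything; no size-2 subset with a lexicographically smaller index list covers all 13

Answer: 1, 7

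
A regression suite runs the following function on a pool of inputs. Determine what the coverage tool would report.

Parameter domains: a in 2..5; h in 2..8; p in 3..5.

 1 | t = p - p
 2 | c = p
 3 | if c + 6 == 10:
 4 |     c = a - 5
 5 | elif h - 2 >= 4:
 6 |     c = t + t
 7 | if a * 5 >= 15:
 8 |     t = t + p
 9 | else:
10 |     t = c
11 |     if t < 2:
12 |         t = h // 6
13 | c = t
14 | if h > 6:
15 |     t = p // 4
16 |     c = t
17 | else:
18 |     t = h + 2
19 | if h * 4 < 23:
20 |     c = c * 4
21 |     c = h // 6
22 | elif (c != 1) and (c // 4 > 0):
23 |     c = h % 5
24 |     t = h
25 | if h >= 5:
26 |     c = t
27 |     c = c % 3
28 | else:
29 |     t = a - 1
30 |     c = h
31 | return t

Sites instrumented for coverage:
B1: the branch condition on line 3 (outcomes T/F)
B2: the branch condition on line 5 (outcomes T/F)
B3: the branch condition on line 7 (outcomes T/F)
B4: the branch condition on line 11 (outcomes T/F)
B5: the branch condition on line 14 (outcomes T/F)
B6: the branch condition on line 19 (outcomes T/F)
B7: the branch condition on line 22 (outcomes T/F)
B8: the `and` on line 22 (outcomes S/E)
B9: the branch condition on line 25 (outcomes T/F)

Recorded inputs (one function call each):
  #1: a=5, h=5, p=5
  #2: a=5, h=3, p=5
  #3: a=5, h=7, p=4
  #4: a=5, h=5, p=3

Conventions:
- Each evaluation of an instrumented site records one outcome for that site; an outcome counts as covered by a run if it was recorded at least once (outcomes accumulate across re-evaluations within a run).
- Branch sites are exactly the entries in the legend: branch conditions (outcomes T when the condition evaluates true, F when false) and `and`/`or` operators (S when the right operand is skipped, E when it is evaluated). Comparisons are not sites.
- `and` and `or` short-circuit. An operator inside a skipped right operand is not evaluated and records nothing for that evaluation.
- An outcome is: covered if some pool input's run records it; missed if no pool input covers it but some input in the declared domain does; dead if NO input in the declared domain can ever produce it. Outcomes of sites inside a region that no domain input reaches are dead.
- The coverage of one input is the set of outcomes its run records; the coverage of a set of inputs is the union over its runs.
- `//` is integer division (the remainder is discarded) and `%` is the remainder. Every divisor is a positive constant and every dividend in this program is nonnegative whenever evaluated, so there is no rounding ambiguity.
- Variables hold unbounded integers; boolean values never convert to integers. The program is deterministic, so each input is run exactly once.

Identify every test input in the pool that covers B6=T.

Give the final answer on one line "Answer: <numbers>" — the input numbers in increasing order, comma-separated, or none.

input #1 (a=5, h=5, p=5): records B6=T
input #2 (a=5, h=3, p=5): records B6=T
input #3 (a=5, h=7, p=4): does not record B6=T
input #4 (a=5, h=5, p=3): records B6=T

Answer: 1, 2, 4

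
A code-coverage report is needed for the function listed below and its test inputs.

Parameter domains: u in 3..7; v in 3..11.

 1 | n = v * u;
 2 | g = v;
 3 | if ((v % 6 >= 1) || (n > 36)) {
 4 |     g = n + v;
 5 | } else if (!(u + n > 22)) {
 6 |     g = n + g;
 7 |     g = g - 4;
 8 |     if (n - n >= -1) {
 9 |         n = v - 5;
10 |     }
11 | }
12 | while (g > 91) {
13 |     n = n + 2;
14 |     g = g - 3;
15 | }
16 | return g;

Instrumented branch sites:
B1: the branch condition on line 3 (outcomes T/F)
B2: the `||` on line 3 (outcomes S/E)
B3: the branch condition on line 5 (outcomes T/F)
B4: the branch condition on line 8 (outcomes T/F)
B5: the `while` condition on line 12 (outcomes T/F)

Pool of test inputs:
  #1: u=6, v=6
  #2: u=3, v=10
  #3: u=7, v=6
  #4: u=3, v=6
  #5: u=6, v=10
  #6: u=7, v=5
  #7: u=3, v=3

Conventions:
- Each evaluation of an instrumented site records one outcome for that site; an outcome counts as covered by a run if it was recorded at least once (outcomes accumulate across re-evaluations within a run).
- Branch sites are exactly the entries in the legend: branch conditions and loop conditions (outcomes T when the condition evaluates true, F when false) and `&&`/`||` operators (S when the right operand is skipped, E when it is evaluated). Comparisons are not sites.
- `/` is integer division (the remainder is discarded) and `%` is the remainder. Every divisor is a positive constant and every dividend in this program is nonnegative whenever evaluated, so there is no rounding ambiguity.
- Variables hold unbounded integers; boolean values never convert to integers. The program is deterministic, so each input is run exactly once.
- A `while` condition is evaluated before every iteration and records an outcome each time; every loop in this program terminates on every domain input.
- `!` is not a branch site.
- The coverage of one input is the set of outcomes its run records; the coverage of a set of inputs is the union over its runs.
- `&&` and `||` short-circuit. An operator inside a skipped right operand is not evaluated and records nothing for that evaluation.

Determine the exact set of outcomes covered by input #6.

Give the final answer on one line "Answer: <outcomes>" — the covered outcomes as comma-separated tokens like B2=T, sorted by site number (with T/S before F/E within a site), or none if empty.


Simulating input #6 (u=7, v=5) step by step:
  B2->S, B1->T, B5->F
as a set, this run covers: B1=T, B2=S, B5=F
Answer: B1=T, B2=S, B5=F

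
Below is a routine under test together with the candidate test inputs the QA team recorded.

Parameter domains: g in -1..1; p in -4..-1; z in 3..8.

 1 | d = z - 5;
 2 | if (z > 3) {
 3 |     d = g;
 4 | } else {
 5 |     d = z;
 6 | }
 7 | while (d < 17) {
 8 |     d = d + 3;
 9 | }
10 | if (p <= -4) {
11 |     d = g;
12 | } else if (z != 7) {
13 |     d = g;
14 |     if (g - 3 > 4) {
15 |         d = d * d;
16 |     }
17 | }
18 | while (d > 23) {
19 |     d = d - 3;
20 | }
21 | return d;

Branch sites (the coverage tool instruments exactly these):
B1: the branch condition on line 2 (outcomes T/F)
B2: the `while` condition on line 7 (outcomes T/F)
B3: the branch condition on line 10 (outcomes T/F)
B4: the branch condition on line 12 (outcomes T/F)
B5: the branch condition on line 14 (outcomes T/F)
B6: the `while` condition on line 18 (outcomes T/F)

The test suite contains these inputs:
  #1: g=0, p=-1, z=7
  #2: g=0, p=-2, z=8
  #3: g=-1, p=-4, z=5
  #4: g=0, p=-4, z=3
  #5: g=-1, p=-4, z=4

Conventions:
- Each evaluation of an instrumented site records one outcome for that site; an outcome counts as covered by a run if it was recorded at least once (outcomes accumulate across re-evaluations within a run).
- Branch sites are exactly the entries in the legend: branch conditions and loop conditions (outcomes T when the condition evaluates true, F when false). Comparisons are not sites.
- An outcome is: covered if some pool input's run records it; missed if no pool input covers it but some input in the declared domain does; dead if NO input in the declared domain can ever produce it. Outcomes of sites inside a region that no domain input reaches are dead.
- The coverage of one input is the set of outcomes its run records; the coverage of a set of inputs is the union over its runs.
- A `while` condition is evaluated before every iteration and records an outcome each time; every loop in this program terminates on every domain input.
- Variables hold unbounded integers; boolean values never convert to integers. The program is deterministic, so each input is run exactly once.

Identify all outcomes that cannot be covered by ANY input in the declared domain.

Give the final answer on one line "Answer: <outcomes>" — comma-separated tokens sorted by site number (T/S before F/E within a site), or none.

sweeping the full domain (72 inputs) for each outcome:
  B5=T: zero occurrences over every domain input -> dead
  B6=T: zero occurrences over every domain input -> dead
  reachable outcomes have witnesses, e.g. B1=T (e.g. g=-1, p=-4, z=4), B1=F (e.g. g=-1, p=-4, z=3), B2=T (e.g. g=-1, p=-4, z=3), B2=F (e.g. g=-1, p=-4, z=3)

Answer: B5=T, B6=T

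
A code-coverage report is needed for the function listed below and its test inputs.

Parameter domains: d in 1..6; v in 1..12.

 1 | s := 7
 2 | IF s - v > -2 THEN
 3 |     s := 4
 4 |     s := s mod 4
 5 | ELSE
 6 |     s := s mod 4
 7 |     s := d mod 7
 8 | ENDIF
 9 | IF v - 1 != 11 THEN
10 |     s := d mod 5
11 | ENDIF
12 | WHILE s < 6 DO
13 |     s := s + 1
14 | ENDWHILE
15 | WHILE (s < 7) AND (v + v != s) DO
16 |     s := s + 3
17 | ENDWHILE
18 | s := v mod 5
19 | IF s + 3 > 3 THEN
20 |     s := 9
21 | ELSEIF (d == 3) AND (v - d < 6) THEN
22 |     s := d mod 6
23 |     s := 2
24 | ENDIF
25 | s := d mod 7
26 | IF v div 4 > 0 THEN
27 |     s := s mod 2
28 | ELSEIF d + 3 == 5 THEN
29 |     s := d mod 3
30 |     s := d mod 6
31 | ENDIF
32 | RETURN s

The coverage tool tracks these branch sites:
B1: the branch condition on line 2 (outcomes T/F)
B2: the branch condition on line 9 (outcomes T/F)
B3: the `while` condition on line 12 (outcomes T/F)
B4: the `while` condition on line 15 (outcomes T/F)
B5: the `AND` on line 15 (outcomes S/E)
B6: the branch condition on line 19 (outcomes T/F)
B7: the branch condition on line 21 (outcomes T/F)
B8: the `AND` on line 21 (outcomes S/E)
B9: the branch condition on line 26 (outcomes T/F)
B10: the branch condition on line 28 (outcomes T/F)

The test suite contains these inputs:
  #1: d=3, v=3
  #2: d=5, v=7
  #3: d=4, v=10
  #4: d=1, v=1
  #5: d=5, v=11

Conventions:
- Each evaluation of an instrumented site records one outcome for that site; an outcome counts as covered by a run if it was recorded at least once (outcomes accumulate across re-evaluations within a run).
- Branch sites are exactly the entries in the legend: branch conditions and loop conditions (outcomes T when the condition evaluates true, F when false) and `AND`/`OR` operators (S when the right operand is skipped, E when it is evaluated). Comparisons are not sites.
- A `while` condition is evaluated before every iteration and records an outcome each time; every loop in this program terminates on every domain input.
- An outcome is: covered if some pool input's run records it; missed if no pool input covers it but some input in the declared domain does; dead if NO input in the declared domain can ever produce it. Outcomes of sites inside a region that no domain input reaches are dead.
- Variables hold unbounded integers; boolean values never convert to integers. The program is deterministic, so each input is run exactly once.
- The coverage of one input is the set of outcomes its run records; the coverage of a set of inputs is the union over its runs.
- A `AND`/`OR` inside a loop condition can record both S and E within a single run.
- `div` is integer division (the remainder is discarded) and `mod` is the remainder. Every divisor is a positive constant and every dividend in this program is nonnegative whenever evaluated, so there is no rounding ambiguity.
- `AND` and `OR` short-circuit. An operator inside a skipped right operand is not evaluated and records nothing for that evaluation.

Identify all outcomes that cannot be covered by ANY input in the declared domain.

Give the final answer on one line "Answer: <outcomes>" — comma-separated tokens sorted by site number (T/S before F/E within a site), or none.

sweeping the full domain (72 inputs) for each outcome:
  reachable outcomes have witnesses, e.g. B1=T (e.g. d=1, v=1), B1=F (e.g. d=1, v=9), B2=T (e.g. d=1, v=1), B2=F (e.g. d=1, v=12)

Answer: none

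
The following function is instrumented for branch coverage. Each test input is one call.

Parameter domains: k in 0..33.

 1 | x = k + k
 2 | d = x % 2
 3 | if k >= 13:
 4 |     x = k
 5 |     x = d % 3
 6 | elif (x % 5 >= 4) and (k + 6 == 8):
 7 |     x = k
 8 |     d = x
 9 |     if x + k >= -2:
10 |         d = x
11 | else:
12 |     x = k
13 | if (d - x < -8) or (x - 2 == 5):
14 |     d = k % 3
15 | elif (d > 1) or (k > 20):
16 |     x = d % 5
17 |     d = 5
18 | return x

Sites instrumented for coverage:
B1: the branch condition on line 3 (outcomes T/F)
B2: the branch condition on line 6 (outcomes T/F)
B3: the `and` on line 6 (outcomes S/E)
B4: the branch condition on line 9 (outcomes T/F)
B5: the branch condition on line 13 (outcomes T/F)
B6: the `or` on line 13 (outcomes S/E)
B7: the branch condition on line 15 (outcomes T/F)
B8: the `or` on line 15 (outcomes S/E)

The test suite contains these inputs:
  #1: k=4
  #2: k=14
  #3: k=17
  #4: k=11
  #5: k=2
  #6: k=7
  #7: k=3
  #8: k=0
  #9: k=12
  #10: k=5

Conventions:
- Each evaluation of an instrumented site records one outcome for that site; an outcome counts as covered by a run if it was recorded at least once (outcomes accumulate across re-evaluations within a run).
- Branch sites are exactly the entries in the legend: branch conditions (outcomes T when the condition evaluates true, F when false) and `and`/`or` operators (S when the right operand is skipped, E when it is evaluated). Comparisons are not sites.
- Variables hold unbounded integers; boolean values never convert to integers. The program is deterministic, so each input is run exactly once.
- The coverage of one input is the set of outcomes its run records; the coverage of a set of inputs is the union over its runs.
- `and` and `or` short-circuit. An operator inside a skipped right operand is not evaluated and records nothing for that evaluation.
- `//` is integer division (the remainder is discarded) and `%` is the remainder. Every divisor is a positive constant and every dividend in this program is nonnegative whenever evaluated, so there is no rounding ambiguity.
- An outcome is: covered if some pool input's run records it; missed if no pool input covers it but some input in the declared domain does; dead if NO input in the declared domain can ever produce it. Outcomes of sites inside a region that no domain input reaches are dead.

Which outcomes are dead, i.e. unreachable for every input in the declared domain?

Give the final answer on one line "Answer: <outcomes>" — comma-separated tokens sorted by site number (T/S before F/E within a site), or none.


sweeping the full domain (34 inputs) for each outcome:
  B4=F: zero occurrences over every domain input -> dead
  reachable outcomes have witnesses, e.g. B1=T (e.g. k=13), B1=F (e.g. k=0), B2=T (e.g. k=2), B2=F (e.g. k=0)
Answer: B4=F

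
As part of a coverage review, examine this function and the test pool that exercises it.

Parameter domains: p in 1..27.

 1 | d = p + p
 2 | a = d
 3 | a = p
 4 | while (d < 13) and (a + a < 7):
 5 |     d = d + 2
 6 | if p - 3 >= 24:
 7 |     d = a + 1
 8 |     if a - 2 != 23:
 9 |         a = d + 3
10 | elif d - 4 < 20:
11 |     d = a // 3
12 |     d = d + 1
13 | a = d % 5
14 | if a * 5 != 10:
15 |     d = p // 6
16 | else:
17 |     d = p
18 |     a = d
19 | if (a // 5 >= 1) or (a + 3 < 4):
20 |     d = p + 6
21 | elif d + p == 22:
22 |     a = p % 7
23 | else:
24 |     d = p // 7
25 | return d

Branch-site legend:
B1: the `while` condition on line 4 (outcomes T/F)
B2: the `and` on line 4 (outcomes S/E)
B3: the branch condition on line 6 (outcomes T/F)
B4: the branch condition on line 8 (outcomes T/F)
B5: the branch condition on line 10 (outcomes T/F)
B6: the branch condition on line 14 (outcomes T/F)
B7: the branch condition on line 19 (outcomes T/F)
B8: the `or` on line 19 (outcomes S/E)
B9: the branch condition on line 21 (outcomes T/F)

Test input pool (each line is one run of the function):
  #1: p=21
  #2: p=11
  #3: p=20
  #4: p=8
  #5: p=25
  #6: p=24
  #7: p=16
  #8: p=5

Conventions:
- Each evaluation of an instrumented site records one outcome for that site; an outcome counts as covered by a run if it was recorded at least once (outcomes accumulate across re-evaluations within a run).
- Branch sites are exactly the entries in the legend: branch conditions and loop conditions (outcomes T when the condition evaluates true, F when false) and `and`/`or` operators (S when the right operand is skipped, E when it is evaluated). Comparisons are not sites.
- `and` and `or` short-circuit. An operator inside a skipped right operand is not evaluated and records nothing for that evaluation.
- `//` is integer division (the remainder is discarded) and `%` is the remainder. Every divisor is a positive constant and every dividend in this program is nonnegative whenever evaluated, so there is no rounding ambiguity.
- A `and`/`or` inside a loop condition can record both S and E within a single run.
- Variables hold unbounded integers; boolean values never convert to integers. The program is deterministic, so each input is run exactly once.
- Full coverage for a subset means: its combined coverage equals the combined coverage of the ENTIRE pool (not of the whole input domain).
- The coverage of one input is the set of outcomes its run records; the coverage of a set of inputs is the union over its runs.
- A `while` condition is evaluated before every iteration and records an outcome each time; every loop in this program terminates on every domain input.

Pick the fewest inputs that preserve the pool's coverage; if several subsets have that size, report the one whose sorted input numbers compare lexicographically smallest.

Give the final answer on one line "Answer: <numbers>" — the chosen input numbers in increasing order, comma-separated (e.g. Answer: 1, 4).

run #1 (p=21) records B1=F, B2=S, B3=F, B5=F, B6=F, B7=T, B8=S
run #2 (p=11) records B1=F, B2=S, B3=F, B5=T, B6=T, B7=F, B8=E, B9=F
run #3 (p=20) records B1=F, B2=S, B3=F, B5=F, B6=T, B7=T, B8=E
run #4 (p=8) records B1=F, B2=S, B3=F, B5=T, B6=T, B7=F, B8=E, B9=F
run #5 (p=25) records B1=F, B2=S, B3=F, B5=F, B6=T, B7=T, B8=E
run #6 (p=24) records B1=F, B2=S, B3=F, B5=F, B6=T, B7=F, B8=E, B9=F
run #7 (p=16) records B1=F, B2=S, B3=F, B5=F, B6=F, B7=T, B8=S
run #8 (p=5) records B1=F, B2=E, B3=F, B5=T, B6=F, B7=T, B8=S
the full pool covers 13 outcomes: B1=F, B2=S, B2=E, B3=F, B5=T, B5=F, B6=T, B6=F, B7=T, B7=F, B8=S, B8=E, B9=F
no size-1 subset reaches all 13 outcomes (best union: 8/13)
inputs {6, 8} (size 2) cover everything; no size-2 subset with a lexicographically smaller index list covers all 13

Answer: 6, 8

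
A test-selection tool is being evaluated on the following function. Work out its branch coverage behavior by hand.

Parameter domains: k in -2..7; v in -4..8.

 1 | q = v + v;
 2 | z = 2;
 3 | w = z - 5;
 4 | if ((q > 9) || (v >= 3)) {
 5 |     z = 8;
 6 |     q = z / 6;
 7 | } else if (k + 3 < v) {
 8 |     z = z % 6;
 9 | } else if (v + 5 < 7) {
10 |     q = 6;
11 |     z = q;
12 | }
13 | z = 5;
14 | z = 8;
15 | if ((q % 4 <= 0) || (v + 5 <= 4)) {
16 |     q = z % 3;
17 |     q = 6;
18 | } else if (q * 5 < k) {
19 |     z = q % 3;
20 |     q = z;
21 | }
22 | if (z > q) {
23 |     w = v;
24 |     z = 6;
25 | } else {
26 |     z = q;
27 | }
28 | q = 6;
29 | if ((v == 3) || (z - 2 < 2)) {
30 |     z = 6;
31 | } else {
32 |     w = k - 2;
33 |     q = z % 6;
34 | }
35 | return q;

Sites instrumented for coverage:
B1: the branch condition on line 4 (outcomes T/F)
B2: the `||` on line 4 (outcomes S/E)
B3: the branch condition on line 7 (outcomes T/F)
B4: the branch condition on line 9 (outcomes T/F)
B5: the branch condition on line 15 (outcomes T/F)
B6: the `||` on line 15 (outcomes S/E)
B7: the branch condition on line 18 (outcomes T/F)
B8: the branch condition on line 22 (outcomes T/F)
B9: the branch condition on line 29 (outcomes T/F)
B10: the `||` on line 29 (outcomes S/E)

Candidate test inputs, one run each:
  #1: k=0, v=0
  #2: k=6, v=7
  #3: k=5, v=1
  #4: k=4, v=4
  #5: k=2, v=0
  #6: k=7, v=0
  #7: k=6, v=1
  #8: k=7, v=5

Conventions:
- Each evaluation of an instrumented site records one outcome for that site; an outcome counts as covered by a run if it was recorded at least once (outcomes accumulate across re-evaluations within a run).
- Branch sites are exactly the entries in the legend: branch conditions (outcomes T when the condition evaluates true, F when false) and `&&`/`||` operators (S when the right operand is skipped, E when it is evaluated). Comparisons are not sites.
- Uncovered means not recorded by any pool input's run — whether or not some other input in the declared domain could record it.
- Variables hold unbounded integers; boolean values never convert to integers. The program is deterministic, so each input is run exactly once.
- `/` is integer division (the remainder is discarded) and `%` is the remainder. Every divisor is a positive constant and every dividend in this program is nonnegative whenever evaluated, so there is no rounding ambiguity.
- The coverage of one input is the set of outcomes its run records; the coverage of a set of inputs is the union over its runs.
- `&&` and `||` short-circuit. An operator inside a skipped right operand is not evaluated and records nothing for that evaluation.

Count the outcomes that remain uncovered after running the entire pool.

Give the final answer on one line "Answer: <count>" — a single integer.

test 1 (k=0, v=0) fires B2->E, B1->F, B3->F, B4->T, B6->E, B5->F, B7->F, B8->T, B10->E, B9->F; hits B1=F, B2=E, B3=F, B4=T, B5=F, B6=E, B7=F, B8=T, B9=F, B10=E
test 2 (k=6, v=7) fires B2->S, B1->T, B6->E, B5->F, B7->T, B8->F, B10->E, B9->T; hits B1=T, B2=S, B5=F, B6=E, B7=T, B8=F, B9=T, B10=E
test 3 (k=5, v=1) fires B2->E, B1->F, B3->F, B4->T, B6->E, B5->F, B7->F, B8->T, B10->E, B9->F; hits B1=F, B2=E, B3=F, B4=T, B5=F, B6=E, B7=F, B8=T, B9=F, B10=E
test 4 (k=4, v=4) fires B2->E, B1->T, B6->E, B5->F, B7->F, B8->T, B10->E, B9->F; hits B1=T, B2=E, B5=F, B6=E, B7=F, B8=T, B9=F, B10=E
test 5 (k=2, v=0) fires B2->E, B1->F, B3->F, B4->T, B6->E, B5->F, B7->F, B8->T, B10->E, B9->F; hits B1=F, B2=E, B3=F, B4=T, B5=F, B6=E, B7=F, B8=T, B9=F, B10=E
test 6 (k=7, v=0) fires B2->E, B1->F, B3->F, B4->T, B6->E, B5->F, B7->F, B8->T, B10->E, B9->F; hits B1=F, B2=E, B3=F, B4=T, B5=F, B6=E, B7=F, B8=T, B9=F, B10=E
test 7 (k=6, v=1) fires B2->E, B1->F, B3->F, B4->T, B6->E, B5->F, B7->F, B8->T, B10->E, B9->F; hits B1=F, B2=E, B3=F, B4=T, B5=F, B6=E, B7=F, B8=T, B9=F, B10=E
test 8 (k=7, v=5) fires B2->S, B1->T, B6->E, B5->F, B7->T, B8->F, B10->E, B9->T; hits B1=T, B2=S, B5=F, B6=E, B7=T, B8=F, B9=T, B10=E
union over the pool: B1=T, B1=F, B2=S, B2=E, B3=F, B4=T, B5=F, B6=E, B7=T, B7=F, B8=T, B8=F, B9=T, B9=F, B10=E
uncovered (5 of 20): B3=T, B4=F, B5=T, B6=S, B10=S

Answer: 5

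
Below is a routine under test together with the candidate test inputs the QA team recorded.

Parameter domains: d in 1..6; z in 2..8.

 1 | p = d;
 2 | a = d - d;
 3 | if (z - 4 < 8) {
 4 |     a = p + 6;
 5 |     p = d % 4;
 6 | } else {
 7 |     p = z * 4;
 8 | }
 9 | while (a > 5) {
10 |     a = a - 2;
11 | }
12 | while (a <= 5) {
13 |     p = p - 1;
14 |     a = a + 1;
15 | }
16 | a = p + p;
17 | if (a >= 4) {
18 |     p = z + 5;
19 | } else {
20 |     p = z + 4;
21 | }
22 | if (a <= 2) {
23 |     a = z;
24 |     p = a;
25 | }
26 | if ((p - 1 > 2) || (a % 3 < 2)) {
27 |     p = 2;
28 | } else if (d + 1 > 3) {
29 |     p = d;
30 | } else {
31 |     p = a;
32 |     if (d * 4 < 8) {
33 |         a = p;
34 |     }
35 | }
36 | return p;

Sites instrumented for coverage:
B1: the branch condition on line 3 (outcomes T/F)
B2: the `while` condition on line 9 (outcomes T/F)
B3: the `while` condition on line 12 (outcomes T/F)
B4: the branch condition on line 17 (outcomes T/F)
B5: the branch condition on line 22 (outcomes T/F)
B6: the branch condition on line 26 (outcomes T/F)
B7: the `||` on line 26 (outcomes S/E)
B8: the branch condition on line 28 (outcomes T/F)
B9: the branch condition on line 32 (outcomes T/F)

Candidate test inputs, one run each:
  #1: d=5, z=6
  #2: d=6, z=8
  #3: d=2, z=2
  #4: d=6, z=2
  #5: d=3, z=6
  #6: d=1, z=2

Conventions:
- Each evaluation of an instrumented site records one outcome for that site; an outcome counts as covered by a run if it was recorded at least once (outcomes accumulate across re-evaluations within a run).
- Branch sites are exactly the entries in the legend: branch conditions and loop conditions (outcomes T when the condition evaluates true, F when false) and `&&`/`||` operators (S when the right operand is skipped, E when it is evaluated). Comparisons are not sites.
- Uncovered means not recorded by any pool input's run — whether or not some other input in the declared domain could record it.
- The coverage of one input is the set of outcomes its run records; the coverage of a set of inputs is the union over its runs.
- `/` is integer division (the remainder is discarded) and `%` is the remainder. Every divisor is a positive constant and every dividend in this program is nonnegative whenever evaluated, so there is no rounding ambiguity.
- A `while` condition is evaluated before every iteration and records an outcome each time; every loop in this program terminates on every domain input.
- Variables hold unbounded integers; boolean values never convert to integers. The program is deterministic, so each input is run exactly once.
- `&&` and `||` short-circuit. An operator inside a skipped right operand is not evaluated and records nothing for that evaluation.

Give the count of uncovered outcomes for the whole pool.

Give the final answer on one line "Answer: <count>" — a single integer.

input #1, d=5, z=6: outcomes B1=T, B2=T, B2=F, B3=T, B3=F, B4=F, B5=T, B6=T, B7=S
input #2, d=6, z=8: outcomes B1=T, B2=T, B2=F, B3=T, B3=F, B4=F, B5=T, B6=T, B7=S
input #3, d=2, z=2: outcomes B1=T, B2=T, B2=F, B3=T, B3=F, B4=F, B5=T, B6=F, B7=E, B8=F, B9=F
input #4, d=6, z=2: outcomes B1=T, B2=T, B2=F, B3=T, B3=F, B4=F, B5=T, B6=F, B7=E, B8=T
input #5, d=3, z=6: outcomes B1=T, B2=T, B2=F, B3=T, B3=F, B4=T, B5=F, B6=T, B7=S
input #6, d=1, z=2: outcomes B1=T, B2=T, B2=F, B3=T, B3=F, B4=F, B5=T, B6=F, B7=E, B8=F, B9=T
union over the pool: B1=T, B2=T, B2=F, B3=T, B3=F, B4=T, B4=F, B5=T, B5=F, B6=T, B6=F, B7=S, B7=E, B8=T, B8=F, B9=T, B9=F
uncovered (1 of 18): B1=F

Answer: 1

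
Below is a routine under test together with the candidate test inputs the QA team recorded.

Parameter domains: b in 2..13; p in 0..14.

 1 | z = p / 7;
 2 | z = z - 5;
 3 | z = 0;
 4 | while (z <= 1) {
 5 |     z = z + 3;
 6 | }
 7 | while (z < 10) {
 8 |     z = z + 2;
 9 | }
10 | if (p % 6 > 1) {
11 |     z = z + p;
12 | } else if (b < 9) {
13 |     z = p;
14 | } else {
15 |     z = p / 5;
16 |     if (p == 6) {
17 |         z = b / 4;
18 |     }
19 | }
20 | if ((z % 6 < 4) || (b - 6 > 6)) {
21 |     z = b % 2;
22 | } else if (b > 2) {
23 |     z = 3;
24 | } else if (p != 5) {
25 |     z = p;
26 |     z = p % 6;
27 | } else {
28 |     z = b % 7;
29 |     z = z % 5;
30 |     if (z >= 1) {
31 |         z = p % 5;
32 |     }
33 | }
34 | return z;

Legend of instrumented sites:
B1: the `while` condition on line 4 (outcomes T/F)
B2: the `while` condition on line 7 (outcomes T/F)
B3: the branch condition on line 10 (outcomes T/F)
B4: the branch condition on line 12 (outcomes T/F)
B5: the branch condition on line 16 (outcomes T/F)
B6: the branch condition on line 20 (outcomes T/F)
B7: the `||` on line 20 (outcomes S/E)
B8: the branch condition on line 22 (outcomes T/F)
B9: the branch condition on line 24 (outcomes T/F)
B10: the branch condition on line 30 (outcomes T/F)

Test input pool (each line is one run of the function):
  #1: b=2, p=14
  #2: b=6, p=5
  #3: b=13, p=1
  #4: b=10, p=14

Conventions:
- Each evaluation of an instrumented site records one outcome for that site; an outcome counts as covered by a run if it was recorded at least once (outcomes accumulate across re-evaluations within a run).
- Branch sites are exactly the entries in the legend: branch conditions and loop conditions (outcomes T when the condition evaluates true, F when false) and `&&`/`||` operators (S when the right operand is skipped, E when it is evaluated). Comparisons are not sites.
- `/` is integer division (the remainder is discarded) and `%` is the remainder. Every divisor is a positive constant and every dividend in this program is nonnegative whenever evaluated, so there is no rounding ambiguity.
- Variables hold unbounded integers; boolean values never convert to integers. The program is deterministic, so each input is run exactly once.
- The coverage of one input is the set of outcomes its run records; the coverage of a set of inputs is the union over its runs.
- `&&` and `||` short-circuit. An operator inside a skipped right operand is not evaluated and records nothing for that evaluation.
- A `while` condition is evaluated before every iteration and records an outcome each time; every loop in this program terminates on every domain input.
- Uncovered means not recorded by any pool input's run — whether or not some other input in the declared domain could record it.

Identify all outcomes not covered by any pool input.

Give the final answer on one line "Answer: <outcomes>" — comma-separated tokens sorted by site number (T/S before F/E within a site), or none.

test 1 (b=2, p=14) hits B1=T, B1=F, B2=T, B2=F, B3=T, B6=T, B7=S
test 2 (b=6, p=5) hits B1=T, B1=F, B2=T, B2=F, B3=T, B6=F, B7=E, B8=T
test 3 (b=13, p=1) hits B1=T, B1=F, B2=T, B2=F, B3=F, B4=F, B5=F, B6=T, B7=S
test 4 (b=10, p=14) hits B1=T, B1=F, B2=T, B2=F, B3=T, B6=T, B7=S
union over the pool: B1=T, B1=F, B2=T, B2=F, B3=T, B3=F, B4=F, B5=F, B6=T, B6=F, B7=S, B7=E, B8=T
uncovered (7 of 20): B4=T, B5=T, B8=F, B9=T, B9=F, B10=T, B10=F

Answer: B4=T, B5=T, B8=F, B9=T, B9=F, B10=T, B10=F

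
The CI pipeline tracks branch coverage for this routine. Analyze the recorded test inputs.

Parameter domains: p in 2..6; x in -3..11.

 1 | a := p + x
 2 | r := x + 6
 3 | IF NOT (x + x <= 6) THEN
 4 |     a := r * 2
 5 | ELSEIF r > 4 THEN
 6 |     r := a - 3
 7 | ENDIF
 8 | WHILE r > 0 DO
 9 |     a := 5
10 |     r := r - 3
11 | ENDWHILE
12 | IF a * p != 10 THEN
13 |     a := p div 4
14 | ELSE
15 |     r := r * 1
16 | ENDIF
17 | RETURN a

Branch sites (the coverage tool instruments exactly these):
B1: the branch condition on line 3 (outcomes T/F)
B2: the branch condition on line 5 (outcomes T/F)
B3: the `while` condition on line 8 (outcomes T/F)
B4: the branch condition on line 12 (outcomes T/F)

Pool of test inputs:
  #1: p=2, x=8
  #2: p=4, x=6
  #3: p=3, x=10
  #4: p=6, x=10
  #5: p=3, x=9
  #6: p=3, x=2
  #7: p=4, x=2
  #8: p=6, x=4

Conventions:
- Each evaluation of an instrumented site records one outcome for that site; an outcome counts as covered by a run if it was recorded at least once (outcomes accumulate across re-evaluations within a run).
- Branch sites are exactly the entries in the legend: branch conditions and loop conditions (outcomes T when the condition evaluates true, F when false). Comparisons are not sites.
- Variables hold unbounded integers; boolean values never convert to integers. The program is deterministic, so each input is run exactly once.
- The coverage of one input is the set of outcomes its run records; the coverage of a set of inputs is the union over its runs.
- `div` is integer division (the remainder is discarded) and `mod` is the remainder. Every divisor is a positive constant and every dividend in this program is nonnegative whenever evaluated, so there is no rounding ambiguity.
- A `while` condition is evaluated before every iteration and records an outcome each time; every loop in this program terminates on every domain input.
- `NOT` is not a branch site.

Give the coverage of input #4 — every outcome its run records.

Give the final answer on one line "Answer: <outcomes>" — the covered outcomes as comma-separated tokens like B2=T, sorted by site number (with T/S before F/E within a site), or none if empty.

Tracing the run of input #4 (p=6, x=10):
  B1->T, B3->T, B3->T, B3->T, B3->T, B3->T, B3->T, B3->F, B4->T
as a set, this run covers: B1=T, B3=T, B3=F, B4=T

Answer: B1=T, B3=T, B3=F, B4=T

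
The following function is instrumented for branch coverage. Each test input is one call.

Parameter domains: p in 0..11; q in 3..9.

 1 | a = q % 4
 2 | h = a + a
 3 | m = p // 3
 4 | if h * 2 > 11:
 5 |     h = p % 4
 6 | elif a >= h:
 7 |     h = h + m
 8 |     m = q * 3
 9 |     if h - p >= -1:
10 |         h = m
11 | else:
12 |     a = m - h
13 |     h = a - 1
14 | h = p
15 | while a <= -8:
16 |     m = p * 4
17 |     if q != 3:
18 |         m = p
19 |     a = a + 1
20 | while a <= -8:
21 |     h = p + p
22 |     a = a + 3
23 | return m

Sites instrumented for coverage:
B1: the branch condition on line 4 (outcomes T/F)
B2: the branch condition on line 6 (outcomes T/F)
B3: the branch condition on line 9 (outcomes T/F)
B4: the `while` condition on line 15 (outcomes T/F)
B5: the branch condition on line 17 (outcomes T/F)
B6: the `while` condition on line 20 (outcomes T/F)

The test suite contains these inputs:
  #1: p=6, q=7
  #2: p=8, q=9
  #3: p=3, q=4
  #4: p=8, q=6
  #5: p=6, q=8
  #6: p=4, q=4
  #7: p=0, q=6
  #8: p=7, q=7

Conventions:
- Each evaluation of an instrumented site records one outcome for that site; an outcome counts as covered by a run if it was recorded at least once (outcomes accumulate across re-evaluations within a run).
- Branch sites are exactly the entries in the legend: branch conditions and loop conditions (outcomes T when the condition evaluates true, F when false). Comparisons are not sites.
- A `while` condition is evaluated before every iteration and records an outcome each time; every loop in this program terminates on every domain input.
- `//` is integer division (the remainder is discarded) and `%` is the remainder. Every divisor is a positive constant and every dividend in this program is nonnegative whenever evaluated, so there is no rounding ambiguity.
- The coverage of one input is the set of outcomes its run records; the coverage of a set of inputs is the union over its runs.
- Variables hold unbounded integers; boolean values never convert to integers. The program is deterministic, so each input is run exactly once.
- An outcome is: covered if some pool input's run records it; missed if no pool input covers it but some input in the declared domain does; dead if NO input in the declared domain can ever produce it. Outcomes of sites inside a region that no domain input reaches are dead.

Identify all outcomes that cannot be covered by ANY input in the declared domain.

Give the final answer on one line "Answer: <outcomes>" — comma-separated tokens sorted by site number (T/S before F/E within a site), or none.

sweeping the full domain (84 inputs) for each outcome:
  B4=T: zero occurrences over every domain input -> dead
  B5=T: zero occurrences over every domain input -> dead
  B5=F: zero occurrences over every domain input -> dead
  B6=T: zero occurrences over every domain input -> dead
  reachable outcomes have witnesses, e.g. B1=T (e.g. p=0, q=3), B1=F (e.g. p=0, q=4), B2=T (e.g. p=0, q=4), B2=F (e.g. p=0, q=5)

Answer: B4=T, B5=T, B5=F, B6=T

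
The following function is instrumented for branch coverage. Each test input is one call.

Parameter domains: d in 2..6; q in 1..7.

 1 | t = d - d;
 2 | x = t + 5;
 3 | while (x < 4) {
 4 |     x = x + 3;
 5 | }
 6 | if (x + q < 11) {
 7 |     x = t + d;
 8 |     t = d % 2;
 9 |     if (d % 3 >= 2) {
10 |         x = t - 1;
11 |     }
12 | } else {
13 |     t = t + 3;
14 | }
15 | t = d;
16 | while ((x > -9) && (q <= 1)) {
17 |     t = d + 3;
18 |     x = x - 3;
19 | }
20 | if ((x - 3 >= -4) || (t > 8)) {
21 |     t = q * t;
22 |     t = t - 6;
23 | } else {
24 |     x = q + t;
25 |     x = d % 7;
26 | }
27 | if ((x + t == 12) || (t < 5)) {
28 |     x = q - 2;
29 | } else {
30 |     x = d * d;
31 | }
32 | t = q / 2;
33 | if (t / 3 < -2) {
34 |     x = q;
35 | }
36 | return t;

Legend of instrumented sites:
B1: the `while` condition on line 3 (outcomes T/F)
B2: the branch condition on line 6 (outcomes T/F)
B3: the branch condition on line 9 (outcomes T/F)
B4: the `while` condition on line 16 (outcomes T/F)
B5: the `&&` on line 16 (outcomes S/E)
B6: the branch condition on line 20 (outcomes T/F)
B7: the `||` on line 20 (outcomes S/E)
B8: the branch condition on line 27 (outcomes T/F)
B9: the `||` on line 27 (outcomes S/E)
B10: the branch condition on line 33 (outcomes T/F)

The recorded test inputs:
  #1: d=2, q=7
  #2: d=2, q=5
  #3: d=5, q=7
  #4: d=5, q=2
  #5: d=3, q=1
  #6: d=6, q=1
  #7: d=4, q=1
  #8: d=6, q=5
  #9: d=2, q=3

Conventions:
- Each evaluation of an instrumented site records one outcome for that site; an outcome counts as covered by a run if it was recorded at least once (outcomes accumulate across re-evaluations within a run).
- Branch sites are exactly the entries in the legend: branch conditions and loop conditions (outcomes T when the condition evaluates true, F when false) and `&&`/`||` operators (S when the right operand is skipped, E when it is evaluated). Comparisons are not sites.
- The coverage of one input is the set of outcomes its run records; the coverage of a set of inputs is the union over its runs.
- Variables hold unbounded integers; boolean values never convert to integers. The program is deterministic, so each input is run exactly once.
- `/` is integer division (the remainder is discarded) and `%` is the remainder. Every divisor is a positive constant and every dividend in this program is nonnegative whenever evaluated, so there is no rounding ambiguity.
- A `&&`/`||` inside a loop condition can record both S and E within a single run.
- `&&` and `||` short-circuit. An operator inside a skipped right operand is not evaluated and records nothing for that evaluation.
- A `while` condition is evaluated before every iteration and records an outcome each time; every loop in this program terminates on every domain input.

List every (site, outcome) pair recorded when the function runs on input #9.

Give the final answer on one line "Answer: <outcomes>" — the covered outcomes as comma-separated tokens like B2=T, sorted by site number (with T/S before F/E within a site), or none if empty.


Running input #9 (d=2, q=3), event by event:
  B1->F, B2->T, B3->T, B5->E, B4->F, B7->S, B6->T, B9->E, B8->T, B10->F
as a set, this run covers: B1=F, B2=T, B3=T, B4=F, B5=E, B6=T, B7=S, B8=T, B9=E, B10=F
Answer: B1=F, B2=T, B3=T, B4=F, B5=E, B6=T, B7=S, B8=T, B9=E, B10=F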